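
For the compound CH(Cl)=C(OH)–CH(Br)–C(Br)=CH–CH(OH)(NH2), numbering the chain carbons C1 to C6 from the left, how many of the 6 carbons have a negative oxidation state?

Count +1 for every bond to an atom more electronegative than carbon and −1 for every bond to one less electronegative; C–C bonds are 0. Tallying each carbon:
C1: 2C, 1H, 1Cl → 0 − 1 + 1 = 0
C2: 3C, 1O → 0 + 1 = +1
C3: 2C, 1H, 1Br → 0 − 1 + 1 = 0
C4: 3C, 1Br → 0 + 1 = +1
C5: 3C, 1H → 0 − 1 = -1
C6: 1C, 1H, 1O, 1N → 0 − 1 + 1 + 1 = +1
1 carbon (C5) meets the condition.

1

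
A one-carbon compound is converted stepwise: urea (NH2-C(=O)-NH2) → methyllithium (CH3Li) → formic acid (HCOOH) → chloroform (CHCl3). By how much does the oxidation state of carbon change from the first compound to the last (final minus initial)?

Carbon oxidation states along the series — urea: +4, methyllithium: -4, formic acid: +2, chloroform: +2.
Net change = +2 − (+4) = -2.

-2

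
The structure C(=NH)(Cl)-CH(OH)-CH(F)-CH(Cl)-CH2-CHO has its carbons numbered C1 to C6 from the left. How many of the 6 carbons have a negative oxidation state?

Tallying each carbon's bonds:
C1: 1C, 2N, 1Cl → 0 + 2 + 1 = +3
C2: 2C, 1H, 1O → 0 − 1 + 1 = 0
C3: 2C, 1H, 1F → 0 − 1 + 1 = 0
C4: 2C, 1H, 1Cl → 0 − 1 + 1 = 0
C5: 2C, 2H → 0 − 2 = -2
C6: 1C, 1H, 2O → 0 − 1 + 2 = +1
1 carbon (C5) meets the condition.

1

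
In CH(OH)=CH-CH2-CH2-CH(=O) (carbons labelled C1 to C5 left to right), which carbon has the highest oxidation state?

C5

Each bond to a more electronegative atom (O, N, halogen) counts +1, each bond to a less electronegative atom (H, metal, B, Si) counts −1, and each C–C bond counts 0. Tallying each carbon:
C1: 2C, 1H, 1O → 0 − 1 + 1 = 0
C2: 3C, 1H → 0 − 1 = -1
C3: 2C, 2H → 0 − 2 = -2
C4: 2C, 2H → 0 − 2 = -2
C5: 1C, 1H, 2O → 0 − 1 + 2 = +1
The most oxidised carbon is C5 at +1.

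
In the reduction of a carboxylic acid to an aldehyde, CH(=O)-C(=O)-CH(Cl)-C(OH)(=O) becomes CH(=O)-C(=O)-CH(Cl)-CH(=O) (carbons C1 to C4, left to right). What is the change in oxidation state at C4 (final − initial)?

Before: C4 has 1 bond to C, 3 bonds to O → oxidation state +3.
After: C4 has 1 bond to C, 1 bond to H, 2 bonds to O → oxidation state +1.
Δ = +1 − (+3) = -2, so this is a reduction at C4.

-2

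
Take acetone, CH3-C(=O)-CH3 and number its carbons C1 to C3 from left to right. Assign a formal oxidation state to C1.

Assign +1 per bond to O/N/halogen, −1 per bond to H or an electropositive element, and 0 per bond to carbon.
C1 has one bond to H (-1), one bond to H (-1), one bond to H (-1), one bond to C (0).
Oxidation state = -1 − 1 − 1 + 0 = -3.

-3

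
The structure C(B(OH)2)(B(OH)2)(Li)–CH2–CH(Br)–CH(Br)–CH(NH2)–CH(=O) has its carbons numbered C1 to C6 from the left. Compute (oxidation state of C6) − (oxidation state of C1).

+4

C6: 1C, 1H, 2O → 0 − 1 + 2 = +1
C1: 1C, 1Li, 2B → 0 − 1 − 2 = -3
Difference: +1 − (-3) = +4.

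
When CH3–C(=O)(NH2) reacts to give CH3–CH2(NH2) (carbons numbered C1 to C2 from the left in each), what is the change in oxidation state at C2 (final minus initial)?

Before: C2 has 1 bond to C, 2 bonds to O, 1 bond to N → oxidation state +3.
After: C2 has 1 bond to C, 2 bonds to H, 1 bond to N → oxidation state -1.
Δ = -1 − (+3) = -4, so this is a reduction at C2.

-4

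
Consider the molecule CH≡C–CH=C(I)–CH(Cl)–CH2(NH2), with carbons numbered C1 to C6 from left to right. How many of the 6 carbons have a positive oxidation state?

1

Each bond to a more electronegative atom (O, N, halogen) counts +1, each bond to a less electronegative atom (H, metal, B, Si) counts −1, and each C–C bond counts 0. Tallying each carbon:
C1: 3C, 1H → 0 − 1 = -1
C2: 4C → 0 = 0
C3: 3C, 1H → 0 − 1 = -1
C4: 3C, 1I → 0 + 1 = +1
C5: 2C, 1H, 1Cl → 0 − 1 + 1 = 0
C6: 1C, 2H, 1N → 0 − 2 + 1 = -1
1 carbon (C4) meets the condition.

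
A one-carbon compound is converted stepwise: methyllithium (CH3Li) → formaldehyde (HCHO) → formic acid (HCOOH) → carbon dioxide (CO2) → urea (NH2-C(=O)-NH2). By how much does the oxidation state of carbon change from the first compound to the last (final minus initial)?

Carbon oxidation states along the series — methyllithium: -4, formaldehyde: 0, formic acid: +2, carbon dioxide: +4, urea: +4.
Net change = +4 − (-4) = +8.

+8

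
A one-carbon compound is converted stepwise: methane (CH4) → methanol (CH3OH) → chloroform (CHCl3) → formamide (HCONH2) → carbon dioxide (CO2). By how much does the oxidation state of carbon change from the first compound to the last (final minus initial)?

+8

Carbon oxidation states along the series — methane: -4, methanol: -2, chloroform: +2, formamide: +2, carbon dioxide: +4.
Net change = +4 − (-4) = +8.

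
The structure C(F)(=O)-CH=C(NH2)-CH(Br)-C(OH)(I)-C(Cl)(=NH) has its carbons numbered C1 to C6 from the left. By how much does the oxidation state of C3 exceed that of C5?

-1

C3: 3C, 1N → 0 + 1 = +1
C5: 2C, 1O, 1I → 0 + 1 + 1 = +2
Difference: +1 − (+2) = -1.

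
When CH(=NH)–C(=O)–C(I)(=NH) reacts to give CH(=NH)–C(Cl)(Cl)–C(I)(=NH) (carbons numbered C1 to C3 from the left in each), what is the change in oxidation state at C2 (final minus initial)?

Before: C2 has 2 bonds to C, 2 bonds to O → oxidation state +2.
After: C2 has 2 bonds to C, 2 bonds to Cl → oxidation state +2.
Δ = +2 − (+2) = 0, so no net redox change at C2.

0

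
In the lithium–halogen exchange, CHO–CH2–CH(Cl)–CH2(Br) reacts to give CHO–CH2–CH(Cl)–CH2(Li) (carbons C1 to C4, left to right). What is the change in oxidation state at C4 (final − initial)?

Before: C4 has 1 bond to C, 2 bonds to H, 1 bond to Br → oxidation state -1.
After: C4 has 1 bond to C, 2 bonds to H, 1 bond to Li → oxidation state -3.
Δ = -3 − (-1) = -2, so this is a reduction at C4.

-2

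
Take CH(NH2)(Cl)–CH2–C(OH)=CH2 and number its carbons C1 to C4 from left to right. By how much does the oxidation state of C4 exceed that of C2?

C4: 2C, 2H → 0 − 2 = -2
C2: 2C, 2H → 0 − 2 = -2
Difference: -2 − (-2) = 0.

0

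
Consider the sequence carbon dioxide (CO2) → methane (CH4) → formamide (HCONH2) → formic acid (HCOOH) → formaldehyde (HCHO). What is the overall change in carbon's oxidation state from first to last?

Carbon oxidation states along the series — carbon dioxide: +4, methane: -4, formamide: +2, formic acid: +2, formaldehyde: 0.
Net change = 0 − (+4) = -4.

-4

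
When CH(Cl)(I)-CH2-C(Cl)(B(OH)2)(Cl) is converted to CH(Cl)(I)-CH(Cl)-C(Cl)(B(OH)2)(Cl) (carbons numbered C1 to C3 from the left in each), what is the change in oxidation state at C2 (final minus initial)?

Before: C2 has 2 bonds to C, 2 bonds to H → oxidation state -2.
After: C2 has 2 bonds to C, 1 bond to H, 1 bond to Cl → oxidation state 0.
Δ = 0 − (-2) = +2, so this is an oxidation at C2.

+2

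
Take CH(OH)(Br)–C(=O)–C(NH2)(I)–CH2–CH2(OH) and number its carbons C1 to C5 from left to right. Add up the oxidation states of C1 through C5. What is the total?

+2

Count +1 for every bond to an atom more electronegative than carbon and −1 for every bond to one less electronegative; C–C bonds are 0. Tallying each carbon:
C1: 1C, 1H, 1O, 1Br → 0 − 1 + 1 + 1 = +1
C2: 2C, 2O → 0 + 2 = +2
C3: 2C, 1N, 1I → 0 + 1 + 1 = +2
C4: 2C, 2H → 0 − 2 = -2
C5: 1C, 2H, 1O → 0 − 2 + 1 = -1
Sum = +1 + 2 + 2 − 2 − 1 = +2.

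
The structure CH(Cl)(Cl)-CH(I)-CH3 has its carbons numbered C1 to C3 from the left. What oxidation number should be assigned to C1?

+1

Assign +1 per bond to O/N/halogen, −1 per bond to H or an electropositive element, and 0 per bond to carbon.
C1 has one bond to C (0), one bond to H (-1), one bond to Cl (+1), one bond to Cl (+1).
Oxidation state = 0 − 1 + 1 + 1 = +1.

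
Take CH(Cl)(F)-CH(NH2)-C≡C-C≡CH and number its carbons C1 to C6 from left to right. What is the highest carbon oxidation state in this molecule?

Tallying each carbon's bonds:
C1: 1C, 1H, 1F, 1Cl → 0 − 1 + 1 + 1 = +1
C2: 2C, 1H, 1N → 0 − 1 + 1 = 0
C3: 4C → 0 = 0
C4: 4C → 0 = 0
C5: 4C → 0 = 0
C6: 3C, 1H → 0 − 1 = -1
The highest value is +1.

+1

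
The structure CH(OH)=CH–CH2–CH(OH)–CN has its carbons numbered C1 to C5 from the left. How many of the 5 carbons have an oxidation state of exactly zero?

Tallying each carbon's bonds:
C1: 2C, 1H, 1O → 0 − 1 + 1 = 0
C2: 3C, 1H → 0 − 1 = -1
C3: 2C, 2H → 0 − 2 = -2
C4: 2C, 1H, 1O → 0 − 1 + 1 = 0
C5: 1C, 3N → 0 + 3 = +3
2 carbons (C1, C4) meet the condition.

2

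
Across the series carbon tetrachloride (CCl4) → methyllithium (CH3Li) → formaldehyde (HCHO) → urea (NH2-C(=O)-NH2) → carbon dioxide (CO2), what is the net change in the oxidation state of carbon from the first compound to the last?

Carbon oxidation states along the series — carbon tetrachloride: +4, methyllithium: -4, formaldehyde: 0, urea: +4, carbon dioxide: +4.
Net change = +4 − (+4) = 0.

0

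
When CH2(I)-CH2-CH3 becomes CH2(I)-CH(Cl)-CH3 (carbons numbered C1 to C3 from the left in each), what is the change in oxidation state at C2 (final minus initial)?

+2

Before: C2 has 2 bonds to C, 2 bonds to H → oxidation state -2.
After: C2 has 2 bonds to C, 1 bond to H, 1 bond to Cl → oxidation state 0.
Δ = 0 − (-2) = +2, so this is an oxidation at C2.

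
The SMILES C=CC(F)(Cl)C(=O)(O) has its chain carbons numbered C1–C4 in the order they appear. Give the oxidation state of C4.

C4 has one bond to C (0), a double bond to O (2×+1 = +2), one bond to O (+1).
Oxidation state = 0 + 2 + 1 = +3.

+3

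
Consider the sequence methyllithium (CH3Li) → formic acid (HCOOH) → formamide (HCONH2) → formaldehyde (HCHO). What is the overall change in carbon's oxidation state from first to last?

+4

Carbon oxidation states along the series — methyllithium: -4, formic acid: +2, formamide: +2, formaldehyde: 0.
Net change = 0 − (-4) = +4.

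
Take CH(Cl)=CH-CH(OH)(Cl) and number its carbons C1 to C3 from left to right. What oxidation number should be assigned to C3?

+1

Each bond to a more electronegative atom (O, N, halogen) counts +1, each bond to a less electronegative atom (H, metal, B, Si) counts −1, and each C–C bond counts 0.
C3 has one bond to C (0), one bond to O (+1), one bond to Cl (+1), one bond to H (-1).
Oxidation state = 0 + 1 + 1 − 1 = +1.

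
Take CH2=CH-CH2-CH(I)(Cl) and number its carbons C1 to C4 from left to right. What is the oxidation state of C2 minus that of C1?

+1

C2: 3C, 1H → 0 − 1 = -1
C1: 2C, 2H → 0 − 2 = -2
Difference: -1 − (-2) = +1.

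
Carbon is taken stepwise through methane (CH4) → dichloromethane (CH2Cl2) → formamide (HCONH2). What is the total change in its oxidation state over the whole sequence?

Carbon oxidation states along the series — methane: -4, dichloromethane: 0, formamide: +2.
Net change = +2 − (-4) = +6.

+6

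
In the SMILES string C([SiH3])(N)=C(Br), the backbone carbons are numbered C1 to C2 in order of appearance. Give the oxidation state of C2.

0

Assign +1 per bond to O/N/halogen, −1 per bond to H or an electropositive element, and 0 per bond to carbon.
C2 has a double bond to C (2×0 = 0), one bond to H (-1), one bond to Br (+1).
Oxidation state = 0 − 1 + 1 = 0.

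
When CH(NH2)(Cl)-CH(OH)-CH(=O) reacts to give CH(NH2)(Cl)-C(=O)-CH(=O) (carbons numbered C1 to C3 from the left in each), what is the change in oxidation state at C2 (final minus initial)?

Before: C2 has 2 bonds to C, 1 bond to H, 1 bond to O → oxidation state 0.
After: C2 has 2 bonds to C, 2 bonds to O → oxidation state +2.
Δ = +2 − (0) = +2, so this is an oxidation at C2.

+2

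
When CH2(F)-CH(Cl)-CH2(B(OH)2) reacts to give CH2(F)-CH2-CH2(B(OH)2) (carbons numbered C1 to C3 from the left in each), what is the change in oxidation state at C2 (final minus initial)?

-2

Before: C2 has 2 bonds to C, 1 bond to H, 1 bond to Cl → oxidation state 0.
After: C2 has 2 bonds to C, 2 bonds to H → oxidation state -2.
Δ = -2 − (0) = -2, so this is a reduction at C2.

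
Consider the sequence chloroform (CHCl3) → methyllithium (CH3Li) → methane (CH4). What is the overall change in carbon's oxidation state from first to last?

-6

Carbon oxidation states along the series — chloroform: +2, methyllithium: -4, methane: -4.
Net change = -4 − (+2) = -6.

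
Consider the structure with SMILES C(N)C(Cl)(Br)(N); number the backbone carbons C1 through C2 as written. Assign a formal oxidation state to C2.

+3

C2 has one bond to C (0), one bond to Cl (+1), one bond to Br (+1), one bond to N (+1).
Oxidation state = 0 + 1 + 1 + 1 = +3.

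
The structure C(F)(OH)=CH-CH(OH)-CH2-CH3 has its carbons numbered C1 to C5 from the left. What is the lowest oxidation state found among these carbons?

Tallying each carbon's bonds:
C1: 2C, 1O, 1F → 0 + 1 + 1 = +2
C2: 3C, 1H → 0 − 1 = -1
C3: 2C, 1H, 1O → 0 − 1 + 1 = 0
C4: 2C, 2H → 0 − 2 = -2
C5: 1C, 3H → 0 − 3 = -3
The lowest value is -3.

-3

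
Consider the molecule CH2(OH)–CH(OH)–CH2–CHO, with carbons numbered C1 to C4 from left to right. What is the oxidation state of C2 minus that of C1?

C2: 2C, 1H, 1O → 0 − 1 + 1 = 0
C1: 1C, 2H, 1O → 0 − 2 + 1 = -1
Difference: 0 − (-1) = +1.

+1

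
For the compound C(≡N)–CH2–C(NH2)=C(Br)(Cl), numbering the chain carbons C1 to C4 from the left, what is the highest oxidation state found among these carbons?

Tallying each carbon's bonds:
C1: 1C, 3N → 0 + 3 = +3
C2: 2C, 2H → 0 − 2 = -2
C3: 3C, 1N → 0 + 1 = +1
C4: 2C, 1Cl, 1Br → 0 + 1 + 1 = +2
The highest value is +3.

+3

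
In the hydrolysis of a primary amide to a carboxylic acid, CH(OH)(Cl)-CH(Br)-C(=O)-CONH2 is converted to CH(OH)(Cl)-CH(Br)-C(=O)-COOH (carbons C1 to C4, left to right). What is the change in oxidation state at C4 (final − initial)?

Before: C4 has 1 bond to C, 2 bonds to O, 1 bond to N → oxidation state +3.
After: C4 has 1 bond to C, 3 bonds to O → oxidation state +3.
Δ = +3 − (+3) = 0, so no net redox change at C4.

0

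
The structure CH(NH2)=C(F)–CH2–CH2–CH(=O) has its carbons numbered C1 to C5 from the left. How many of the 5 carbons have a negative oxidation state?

Count +1 for every bond to an atom more electronegative than carbon and −1 for every bond to one less electronegative; C–C bonds are 0. Tallying each carbon:
C1: 2C, 1H, 1N → 0 − 1 + 1 = 0
C2: 3C, 1F → 0 + 1 = +1
C3: 2C, 2H → 0 − 2 = -2
C4: 2C, 2H → 0 − 2 = -2
C5: 1C, 1H, 2O → 0 − 1 + 2 = +1
2 carbons (C3, C4) meet the condition.

2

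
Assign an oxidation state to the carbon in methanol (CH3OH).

Assign +1 per bond to O/N/halogen, −1 per bond to H or an electropositive element, and 0 per bond to carbon.
The carbon has one bond to H (-1), one bond to H (-1), one bond to H (-1), one bond to O (+1).
Oxidation state = -1 − 1 − 1 + 1 = -2.

-2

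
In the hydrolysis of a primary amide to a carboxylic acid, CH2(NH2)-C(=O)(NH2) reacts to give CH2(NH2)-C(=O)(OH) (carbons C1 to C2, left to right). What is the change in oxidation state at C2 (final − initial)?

Before: C2 has 1 bond to C, 2 bonds to O, 1 bond to N → oxidation state +3.
After: C2 has 1 bond to C, 3 bonds to O → oxidation state +3.
Δ = +3 − (+3) = 0, so no net redox change at C2.

0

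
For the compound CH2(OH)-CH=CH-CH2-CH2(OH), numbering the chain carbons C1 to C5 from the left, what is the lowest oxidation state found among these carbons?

-2

Tallying each carbon's bonds:
C1: 1C, 2H, 1O → 0 − 2 + 1 = -1
C2: 3C, 1H → 0 − 1 = -1
C3: 3C, 1H → 0 − 1 = -1
C4: 2C, 2H → 0 − 2 = -2
C5: 1C, 2H, 1O → 0 − 2 + 1 = -1
The lowest value is -2.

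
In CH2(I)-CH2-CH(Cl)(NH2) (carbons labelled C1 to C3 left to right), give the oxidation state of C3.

+1

C3 has one bond to C (0), one bond to Cl (+1), one bond to H (-1), one bond to N (+1).
Oxidation state = 0 + 1 − 1 + 1 = +1.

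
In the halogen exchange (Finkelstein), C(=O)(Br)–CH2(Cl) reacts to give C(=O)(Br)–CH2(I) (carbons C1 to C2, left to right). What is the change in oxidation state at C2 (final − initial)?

Before: C2 has 1 bond to C, 2 bonds to H, 1 bond to Cl → oxidation state -1.
After: C2 has 1 bond to C, 2 bonds to H, 1 bond to I → oxidation state -1.
Δ = -1 − (-1) = 0, so no net redox change at C2.

0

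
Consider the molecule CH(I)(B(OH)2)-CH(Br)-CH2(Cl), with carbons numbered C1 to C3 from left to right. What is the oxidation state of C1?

-1

Bonds to more-electronegative neighbours contribute +1 each, bonds to H or metals contribute −1 each, and C–C bonds contribute 0.
C1 has one bond to C (0), one bond to I (+1), one bond to B (-1), one bond to H (-1).
Oxidation state = 0 + 1 − 1 − 1 = -1.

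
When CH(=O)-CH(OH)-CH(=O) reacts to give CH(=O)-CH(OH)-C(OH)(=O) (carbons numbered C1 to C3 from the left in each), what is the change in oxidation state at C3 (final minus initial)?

+2

Before: C3 has 1 bond to C, 1 bond to H, 2 bonds to O → oxidation state +1.
After: C3 has 1 bond to C, 3 bonds to O → oxidation state +3.
Δ = +3 − (+1) = +2, so this is an oxidation at C3.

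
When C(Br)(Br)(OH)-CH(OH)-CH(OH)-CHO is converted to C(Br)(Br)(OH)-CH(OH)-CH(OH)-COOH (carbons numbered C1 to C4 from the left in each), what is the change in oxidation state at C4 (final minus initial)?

Before: C4 has 1 bond to C, 1 bond to H, 2 bonds to O → oxidation state +1.
After: C4 has 1 bond to C, 3 bonds to O → oxidation state +3.
Δ = +3 − (+1) = +2, so this is an oxidation at C4.

+2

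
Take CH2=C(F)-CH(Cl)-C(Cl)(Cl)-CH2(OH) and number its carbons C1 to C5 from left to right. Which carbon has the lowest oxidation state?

Bonds to more-electronegative neighbours contribute +1 each, bonds to H or metals contribute −1 each, and C–C bonds contribute 0. Tallying each carbon:
C1: 2C, 2H → 0 − 2 = -2
C2: 3C, 1F → 0 + 1 = +1
C3: 2C, 1H, 1Cl → 0 − 1 + 1 = 0
C4: 2C, 2Cl → 0 + 2 = +2
C5: 1C, 2H, 1O → 0 − 2 + 1 = -1
The most reduced carbon is C1 at -2.

C1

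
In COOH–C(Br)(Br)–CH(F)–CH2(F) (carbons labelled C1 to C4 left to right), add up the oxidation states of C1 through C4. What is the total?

Tallying each carbon's bonds:
C1: 1C, 3O → 0 + 3 = +3
C2: 2C, 2Br → 0 + 2 = +2
C3: 2C, 1H, 1F → 0 − 1 + 1 = 0
C4: 1C, 2H, 1F → 0 − 2 + 1 = -1
Sum = +3 + 2 + 0 − 1 = +4.

+4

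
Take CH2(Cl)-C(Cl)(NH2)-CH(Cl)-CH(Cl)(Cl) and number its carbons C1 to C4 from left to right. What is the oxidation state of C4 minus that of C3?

+1

C4: 1C, 1H, 2Cl → 0 − 1 + 2 = +1
C3: 2C, 1H, 1Cl → 0 − 1 + 1 = 0
Difference: +1 − (0) = +1.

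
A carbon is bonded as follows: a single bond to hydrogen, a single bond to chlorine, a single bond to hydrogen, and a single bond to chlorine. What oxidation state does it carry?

The carbon has one bond to H (-1), one bond to Cl (+1), one bond to Cl (+1), one bond to H (-1).
Oxidation state = -1 + 1 + 1 − 1 = 0.

0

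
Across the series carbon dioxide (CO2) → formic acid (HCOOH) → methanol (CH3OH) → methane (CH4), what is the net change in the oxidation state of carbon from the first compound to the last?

-8

Carbon oxidation states along the series — carbon dioxide: +4, formic acid: +2, methanol: -2, methane: -4.
Net change = -4 − (+4) = -8.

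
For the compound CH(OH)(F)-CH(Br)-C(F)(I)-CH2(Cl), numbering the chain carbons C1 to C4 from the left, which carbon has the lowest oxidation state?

C4

Tallying each carbon's bonds:
C1: 1C, 1H, 1O, 1F → 0 − 1 + 1 + 1 = +1
C2: 2C, 1H, 1Br → 0 − 1 + 1 = 0
C3: 2C, 1F, 1I → 0 + 1 + 1 = +2
C4: 1C, 2H, 1Cl → 0 − 2 + 1 = -1
The most reduced carbon is C4 at -1.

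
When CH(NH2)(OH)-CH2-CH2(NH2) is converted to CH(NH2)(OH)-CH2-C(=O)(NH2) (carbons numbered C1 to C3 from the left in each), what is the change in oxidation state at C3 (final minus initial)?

+4

Before: C3 has 1 bond to C, 2 bonds to H, 1 bond to N → oxidation state -1.
After: C3 has 1 bond to C, 2 bonds to O, 1 bond to N → oxidation state +3.
Δ = +3 − (-1) = +4, so this is an oxidation at C3.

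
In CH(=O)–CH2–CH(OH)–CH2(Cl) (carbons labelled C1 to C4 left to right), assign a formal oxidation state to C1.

+1

Bonds to more-electronegative neighbours contribute +1 each, bonds to H or metals contribute −1 each, and C–C bonds contribute 0.
C1 has one bond to C (0), one bond to H (-1), a double bond to O (2×+1 = +2).
Oxidation state = 0 − 1 + 2 = +1.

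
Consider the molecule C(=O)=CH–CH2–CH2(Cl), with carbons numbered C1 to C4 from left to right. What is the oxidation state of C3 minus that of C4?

-1

C3: 2C, 2H → 0 − 2 = -2
C4: 1C, 2H, 1Cl → 0 − 2 + 1 = -1
Difference: -2 − (-1) = -1.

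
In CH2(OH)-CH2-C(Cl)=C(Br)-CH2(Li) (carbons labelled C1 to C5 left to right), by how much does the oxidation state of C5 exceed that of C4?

-4

C5: 1C, 2H, 1Li → 0 − 2 − 1 = -3
C4: 3C, 1Br → 0 + 1 = +1
Difference: -3 − (+1) = -4.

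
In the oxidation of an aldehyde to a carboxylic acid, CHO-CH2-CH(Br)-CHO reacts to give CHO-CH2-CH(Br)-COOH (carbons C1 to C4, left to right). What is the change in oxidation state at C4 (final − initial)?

Before: C4 has 1 bond to C, 1 bond to H, 2 bonds to O → oxidation state +1.
After: C4 has 1 bond to C, 3 bonds to O → oxidation state +3.
Δ = +3 − (+1) = +2, so this is an oxidation at C4.

+2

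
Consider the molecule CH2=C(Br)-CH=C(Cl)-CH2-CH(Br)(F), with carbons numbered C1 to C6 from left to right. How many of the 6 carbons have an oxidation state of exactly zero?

0

Tallying each carbon's bonds:
C1: 2C, 2H → 0 − 2 = -2
C2: 3C, 1Br → 0 + 1 = +1
C3: 3C, 1H → 0 − 1 = -1
C4: 3C, 1Cl → 0 + 1 = +1
C5: 2C, 2H → 0 − 2 = -2
C6: 1C, 1H, 1F, 1Br → 0 − 1 + 1 + 1 = +1
0 carbons meet the condition.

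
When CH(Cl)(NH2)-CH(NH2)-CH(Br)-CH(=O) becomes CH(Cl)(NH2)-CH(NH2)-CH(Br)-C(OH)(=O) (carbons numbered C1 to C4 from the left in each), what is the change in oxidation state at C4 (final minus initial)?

+2

Before: C4 has 1 bond to C, 1 bond to H, 2 bonds to O → oxidation state +1.
After: C4 has 1 bond to C, 3 bonds to O → oxidation state +3.
Δ = +3 − (+1) = +2, so this is an oxidation at C4.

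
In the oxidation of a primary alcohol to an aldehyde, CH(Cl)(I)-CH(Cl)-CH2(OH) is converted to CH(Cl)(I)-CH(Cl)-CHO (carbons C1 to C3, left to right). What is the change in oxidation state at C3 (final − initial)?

Before: C3 has 1 bond to C, 2 bonds to H, 1 bond to O → oxidation state -1.
After: C3 has 1 bond to C, 1 bond to H, 2 bonds to O → oxidation state +1.
Δ = +1 − (-1) = +2, so this is an oxidation at C3.

+2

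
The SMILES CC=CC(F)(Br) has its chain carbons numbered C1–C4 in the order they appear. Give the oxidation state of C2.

Bonds to more-electronegative neighbours contribute +1 each, bonds to H or metals contribute −1 each, and C–C bonds contribute 0.
C2 has one bond to C (0), a double bond to C (2×0 = 0), one bond to H (-1).
Oxidation state = 0 + 0 − 1 = -1.

-1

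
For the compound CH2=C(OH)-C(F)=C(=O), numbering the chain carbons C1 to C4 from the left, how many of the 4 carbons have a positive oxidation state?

3

Tallying each carbon's bonds:
C1: 2C, 2H → 0 − 2 = -2
C2: 3C, 1O → 0 + 1 = +1
C3: 3C, 1F → 0 + 1 = +1
C4: 2C, 2O → 0 + 2 = +2
3 carbons (C2, C3, C4) meet the condition.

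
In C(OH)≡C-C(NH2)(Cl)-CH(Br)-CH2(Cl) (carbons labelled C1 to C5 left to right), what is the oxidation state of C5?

C5 has one bond to C (0), one bond to H (-1), one bond to H (-1), one bond to Cl (+1).
Oxidation state = 0 − 1 − 1 + 1 = -1.

-1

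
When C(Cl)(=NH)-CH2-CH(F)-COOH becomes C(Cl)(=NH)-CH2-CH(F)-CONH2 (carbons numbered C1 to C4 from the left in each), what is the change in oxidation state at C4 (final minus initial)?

Before: C4 has 1 bond to C, 3 bonds to O → oxidation state +3.
After: C4 has 1 bond to C, 2 bonds to O, 1 bond to N → oxidation state +3.
Δ = +3 − (+3) = 0, so no net redox change at C4.

0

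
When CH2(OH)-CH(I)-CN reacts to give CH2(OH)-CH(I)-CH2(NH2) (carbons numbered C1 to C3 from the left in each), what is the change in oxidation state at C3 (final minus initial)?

Before: C3 has 1 bond to C, 3 bonds to N → oxidation state +3.
After: C3 has 1 bond to C, 2 bonds to H, 1 bond to N → oxidation state -1.
Δ = -1 − (+3) = -4, so this is a reduction at C3.

-4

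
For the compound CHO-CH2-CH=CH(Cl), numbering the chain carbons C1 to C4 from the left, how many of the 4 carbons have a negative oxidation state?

2

Assign +1 per bond to O/N/halogen, −1 per bond to H or an electropositive element, and 0 per bond to carbon. Tallying each carbon:
C1: 1C, 1H, 2O → 0 − 1 + 2 = +1
C2: 2C, 2H → 0 − 2 = -2
C3: 3C, 1H → 0 − 1 = -1
C4: 2C, 1H, 1Cl → 0 − 1 + 1 = 0
2 carbons (C2, C3) meet the condition.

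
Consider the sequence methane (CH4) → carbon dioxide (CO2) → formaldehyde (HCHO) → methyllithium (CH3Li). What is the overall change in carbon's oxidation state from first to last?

Carbon oxidation states along the series — methane: -4, carbon dioxide: +4, formaldehyde: 0, methyllithium: -4.
Net change = -4 − (-4) = 0.

0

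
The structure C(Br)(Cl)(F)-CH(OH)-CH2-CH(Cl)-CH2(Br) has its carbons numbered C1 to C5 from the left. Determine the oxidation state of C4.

Count +1 for every bond to an atom more electronegative than carbon and −1 for every bond to one less electronegative; C–C bonds are 0.
C4 has one bond to C (0), one bond to C (0), one bond to Cl (+1), one bond to H (-1).
Oxidation state = 0 + 0 + 1 − 1 = 0.

0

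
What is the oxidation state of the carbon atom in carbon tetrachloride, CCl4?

Assign +1 per bond to O/N/halogen, −1 per bond to H or an electropositive element, and 0 per bond to carbon.
The carbon has one bond to Cl (+1), one bond to Cl (+1), one bond to Cl (+1), one bond to Cl (+1).
Oxidation state = +1 + 1 + 1 + 1 = +4.

+4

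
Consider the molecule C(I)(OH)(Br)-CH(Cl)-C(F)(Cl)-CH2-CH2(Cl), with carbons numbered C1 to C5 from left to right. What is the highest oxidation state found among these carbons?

Tallying each carbon's bonds:
C1: 1C, 1O, 1Br, 1I → 0 + 1 + 1 + 1 = +3
C2: 2C, 1H, 1Cl → 0 − 1 + 1 = 0
C3: 2C, 1F, 1Cl → 0 + 1 + 1 = +2
C4: 2C, 2H → 0 − 2 = -2
C5: 1C, 2H, 1Cl → 0 − 2 + 1 = -1
The highest value is +3.

+3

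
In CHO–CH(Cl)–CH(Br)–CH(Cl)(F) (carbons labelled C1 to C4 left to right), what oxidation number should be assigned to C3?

Bonds to more-electronegative neighbours contribute +1 each, bonds to H or metals contribute −1 each, and C–C bonds contribute 0.
C3 has one bond to C (0), one bond to C (0), one bond to Br (+1), one bond to H (-1).
Oxidation state = 0 + 0 + 1 − 1 = 0.

0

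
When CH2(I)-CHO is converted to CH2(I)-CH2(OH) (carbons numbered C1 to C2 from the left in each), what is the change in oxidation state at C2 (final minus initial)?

-2

Before: C2 has 1 bond to C, 1 bond to H, 2 bonds to O → oxidation state +1.
After: C2 has 1 bond to C, 2 bonds to H, 1 bond to O → oxidation state -1.
Δ = -1 − (+1) = -2, so this is a reduction at C2.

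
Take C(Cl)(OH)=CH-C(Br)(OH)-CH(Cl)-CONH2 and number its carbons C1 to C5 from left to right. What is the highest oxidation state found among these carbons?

+3

Bonds to more-electronegative neighbours contribute +1 each, bonds to H or metals contribute −1 each, and C–C bonds contribute 0. Tallying each carbon:
C1: 2C, 1O, 1Cl → 0 + 1 + 1 = +2
C2: 3C, 1H → 0 − 1 = -1
C3: 2C, 1O, 1Br → 0 + 1 + 1 = +2
C4: 2C, 1H, 1Cl → 0 − 1 + 1 = 0
C5: 1C, 2O, 1N → 0 + 2 + 1 = +3
The highest value is +3.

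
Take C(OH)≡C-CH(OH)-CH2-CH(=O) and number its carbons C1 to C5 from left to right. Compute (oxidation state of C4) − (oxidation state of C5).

C4: 2C, 2H → 0 − 2 = -2
C5: 1C, 1H, 2O → 0 − 1 + 2 = +1
Difference: -2 − (+1) = -3.

-3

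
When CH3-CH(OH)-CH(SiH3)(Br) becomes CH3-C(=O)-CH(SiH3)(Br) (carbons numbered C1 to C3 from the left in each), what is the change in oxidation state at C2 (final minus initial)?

Before: C2 has 2 bonds to C, 1 bond to H, 1 bond to O → oxidation state 0.
After: C2 has 2 bonds to C, 2 bonds to O → oxidation state +2.
Δ = +2 − (0) = +2, so this is an oxidation at C2.

+2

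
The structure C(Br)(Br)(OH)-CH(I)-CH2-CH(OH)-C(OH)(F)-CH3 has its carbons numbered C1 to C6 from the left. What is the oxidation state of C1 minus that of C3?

C1: 1C, 1O, 2Br → 0 + 1 + 2 = +3
C3: 2C, 2H → 0 − 2 = -2
Difference: +3 − (-2) = +5.

+5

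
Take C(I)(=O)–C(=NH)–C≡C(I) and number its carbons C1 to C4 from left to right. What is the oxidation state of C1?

+3

Each bond to a more electronegative atom (O, N, halogen) counts +1, each bond to a less electronegative atom (H, metal, B, Si) counts −1, and each C–C bond counts 0.
C1 has one bond to C (0), one bond to I (+1), a double bond to O (2×+1 = +2).
Oxidation state = 0 + 1 + 2 = +3.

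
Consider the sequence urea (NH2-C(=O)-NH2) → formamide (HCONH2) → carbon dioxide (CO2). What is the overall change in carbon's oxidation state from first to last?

0

Carbon oxidation states along the series — urea: +4, formamide: +2, carbon dioxide: +4.
Net change = +4 − (+4) = 0.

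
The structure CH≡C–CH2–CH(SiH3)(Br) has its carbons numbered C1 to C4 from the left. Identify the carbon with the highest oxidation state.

Tallying each carbon's bonds:
C1: 3C, 1H → 0 − 1 = -1
C2: 4C → 0 = 0
C3: 2C, 2H → 0 − 2 = -2
C4: 1C, 1H, 1Br, 1Si → 0 − 1 + 1 − 1 = -1
The most oxidised carbon is C2 at 0.

C2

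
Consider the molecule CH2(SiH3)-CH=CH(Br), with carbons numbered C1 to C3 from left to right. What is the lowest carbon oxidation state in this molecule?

-3

Count +1 for every bond to an atom more electronegative than carbon and −1 for every bond to one less electronegative; C–C bonds are 0. Tallying each carbon:
C1: 1C, 2H, 1Si → 0 − 2 − 1 = -3
C2: 3C, 1H → 0 − 1 = -1
C3: 2C, 1H, 1Br → 0 − 1 + 1 = 0
The lowest value is -3.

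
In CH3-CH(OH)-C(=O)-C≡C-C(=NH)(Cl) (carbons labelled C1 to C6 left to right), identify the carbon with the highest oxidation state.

Bonds to more-electronegative neighbours contribute +1 each, bonds to H or metals contribute −1 each, and C–C bonds contribute 0. Tallying each carbon:
C1: 1C, 3H → 0 − 3 = -3
C2: 2C, 1H, 1O → 0 − 1 + 1 = 0
C3: 2C, 2O → 0 + 2 = +2
C4: 4C → 0 = 0
C5: 4C → 0 = 0
C6: 1C, 2N, 1Cl → 0 + 2 + 1 = +3
The most oxidised carbon is C6 at +3.

C6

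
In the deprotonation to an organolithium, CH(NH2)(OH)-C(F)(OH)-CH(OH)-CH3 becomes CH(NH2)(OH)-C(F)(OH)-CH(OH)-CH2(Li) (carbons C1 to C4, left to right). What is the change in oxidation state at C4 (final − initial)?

Before: C4 has 1 bond to C, 3 bonds to H → oxidation state -3.
After: C4 has 1 bond to C, 2 bonds to H, 1 bond to Li → oxidation state -3.
Δ = -3 − (-3) = 0, so no net redox change at C4.

0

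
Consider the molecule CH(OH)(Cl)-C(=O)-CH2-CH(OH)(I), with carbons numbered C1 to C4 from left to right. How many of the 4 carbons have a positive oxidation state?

Assign +1 per bond to O/N/halogen, −1 per bond to H or an electropositive element, and 0 per bond to carbon. Tallying each carbon:
C1: 1C, 1H, 1O, 1Cl → 0 − 1 + 1 + 1 = +1
C2: 2C, 2O → 0 + 2 = +2
C3: 2C, 2H → 0 − 2 = -2
C4: 1C, 1H, 1O, 1I → 0 − 1 + 1 + 1 = +1
3 carbons (C1, C2, C4) meet the condition.

3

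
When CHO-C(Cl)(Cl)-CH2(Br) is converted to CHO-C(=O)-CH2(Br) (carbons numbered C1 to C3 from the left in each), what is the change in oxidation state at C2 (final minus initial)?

Before: C2 has 2 bonds to C, 2 bonds to Cl → oxidation state +2.
After: C2 has 2 bonds to C, 2 bonds to O → oxidation state +2.
Δ = +2 − (+2) = 0, so no net redox change at C2.

0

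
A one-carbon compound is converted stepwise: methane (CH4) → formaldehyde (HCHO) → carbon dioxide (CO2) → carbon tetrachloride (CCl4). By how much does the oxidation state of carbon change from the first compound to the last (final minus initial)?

Carbon oxidation states along the series — methane: -4, formaldehyde: 0, carbon dioxide: +4, carbon tetrachloride: +4.
Net change = +4 − (-4) = +8.

+8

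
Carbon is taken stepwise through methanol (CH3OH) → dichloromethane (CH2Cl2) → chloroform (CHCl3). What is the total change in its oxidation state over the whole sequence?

Carbon oxidation states along the series — methanol: -2, dichloromethane: 0, chloroform: +2.
Net change = +2 − (-2) = +4.

+4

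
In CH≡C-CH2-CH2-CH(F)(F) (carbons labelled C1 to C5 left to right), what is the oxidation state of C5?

Bonds to more-electronegative neighbours contribute +1 each, bonds to H or metals contribute −1 each, and C–C bonds contribute 0.
C5 has one bond to C (0), one bond to F (+1), one bond to H (-1), one bond to F (+1).
Oxidation state = 0 + 1 − 1 + 1 = +1.

+1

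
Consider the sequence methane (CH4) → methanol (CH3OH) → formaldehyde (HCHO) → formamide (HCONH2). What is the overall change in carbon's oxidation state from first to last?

Carbon oxidation states along the series — methane: -4, methanol: -2, formaldehyde: 0, formamide: +2.
Net change = +2 − (-4) = +6.

+6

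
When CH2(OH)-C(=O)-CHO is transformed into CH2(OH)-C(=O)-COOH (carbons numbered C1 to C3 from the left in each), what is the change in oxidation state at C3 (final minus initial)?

+2

Before: C3 has 1 bond to C, 1 bond to H, 2 bonds to O → oxidation state +1.
After: C3 has 1 bond to C, 3 bonds to O → oxidation state +3.
Δ = +3 − (+1) = +2, so this is an oxidation at C3.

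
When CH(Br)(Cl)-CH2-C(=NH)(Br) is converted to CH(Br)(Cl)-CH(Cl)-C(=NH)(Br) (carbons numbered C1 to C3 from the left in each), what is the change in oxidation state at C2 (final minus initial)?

Before: C2 has 2 bonds to C, 2 bonds to H → oxidation state -2.
After: C2 has 2 bonds to C, 1 bond to H, 1 bond to Cl → oxidation state 0.
Δ = 0 − (-2) = +2, so this is an oxidation at C2.

+2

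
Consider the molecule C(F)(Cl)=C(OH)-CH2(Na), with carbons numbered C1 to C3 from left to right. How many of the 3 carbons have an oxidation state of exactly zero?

0

Bonds to more-electronegative neighbours contribute +1 each, bonds to H or metals contribute −1 each, and C–C bonds contribute 0. Tallying each carbon:
C1: 2C, 1F, 1Cl → 0 + 1 + 1 = +2
C2: 3C, 1O → 0 + 1 = +1
C3: 1C, 2H, 1Na → 0 − 2 − 1 = -3
0 carbons meet the condition.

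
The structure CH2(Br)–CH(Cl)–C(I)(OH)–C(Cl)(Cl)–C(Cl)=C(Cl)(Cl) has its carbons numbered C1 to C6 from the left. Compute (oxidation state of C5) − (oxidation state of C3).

C5: 3C, 1Cl → 0 + 1 = +1
C3: 2C, 1O, 1I → 0 + 1 + 1 = +2
Difference: +1 − (+2) = -1.

-1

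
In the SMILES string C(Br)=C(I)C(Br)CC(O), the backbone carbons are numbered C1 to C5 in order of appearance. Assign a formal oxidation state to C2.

+1

Each bond to a more electronegative atom (O, N, halogen) counts +1, each bond to a less electronegative atom (H, metal, B, Si) counts −1, and each C–C bond counts 0.
C2 has a double bond to C (2×0 = 0), one bond to C (0), one bond to I (+1).
Oxidation state = 0 + 0 + 1 = +1.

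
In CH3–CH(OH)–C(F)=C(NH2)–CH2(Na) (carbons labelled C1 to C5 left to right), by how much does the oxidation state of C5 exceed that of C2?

-3

C5: 1C, 2H, 1Na → 0 − 2 − 1 = -3
C2: 2C, 1H, 1O → 0 − 1 + 1 = 0
Difference: -3 − (0) = -3.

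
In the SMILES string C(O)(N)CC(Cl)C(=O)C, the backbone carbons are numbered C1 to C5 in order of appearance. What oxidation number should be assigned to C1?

+1

Assign +1 per bond to O/N/halogen, −1 per bond to H or an electropositive element, and 0 per bond to carbon.
C1 has one bond to C (0), one bond to O (+1), one bond to H (-1), one bond to N (+1).
Oxidation state = 0 + 1 − 1 + 1 = +1.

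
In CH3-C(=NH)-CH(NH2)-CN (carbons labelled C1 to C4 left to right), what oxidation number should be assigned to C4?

Assign +1 per bond to O/N/halogen, −1 per bond to H or an electropositive element, and 0 per bond to carbon.
C4 has one bond to C (0), a triple bond to N (3×+1 = +3).
Oxidation state = 0 + 3 = +3.

+3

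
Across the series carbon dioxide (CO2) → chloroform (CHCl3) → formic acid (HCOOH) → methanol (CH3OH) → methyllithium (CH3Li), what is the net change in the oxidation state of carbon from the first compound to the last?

-8

Carbon oxidation states along the series — carbon dioxide: +4, chloroform: +2, formic acid: +2, methanol: -2, methyllithium: -4.
Net change = -4 − (+4) = -8.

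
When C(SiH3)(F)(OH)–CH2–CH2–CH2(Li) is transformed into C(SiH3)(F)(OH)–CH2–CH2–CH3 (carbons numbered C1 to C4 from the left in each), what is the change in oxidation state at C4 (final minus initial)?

0

Before: C4 has 1 bond to C, 2 bonds to H, 1 bond to Li → oxidation state -3.
After: C4 has 1 bond to C, 3 bonds to H → oxidation state -3.
Δ = -3 − (-3) = 0, so no net redox change at C4.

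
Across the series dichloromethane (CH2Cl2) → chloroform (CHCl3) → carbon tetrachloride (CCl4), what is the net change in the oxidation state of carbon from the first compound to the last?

+4

Carbon oxidation states along the series — dichloromethane: 0, chloroform: +2, carbon tetrachloride: +4.
Net change = +4 − (0) = +4.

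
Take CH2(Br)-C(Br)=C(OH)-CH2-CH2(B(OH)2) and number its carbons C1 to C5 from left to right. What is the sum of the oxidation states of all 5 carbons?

-4

Tallying each carbon's bonds:
C1: 1C, 2H, 1Br → 0 − 2 + 1 = -1
C2: 3C, 1Br → 0 + 1 = +1
C3: 3C, 1O → 0 + 1 = +1
C4: 2C, 2H → 0 − 2 = -2
C5: 1C, 2H, 1B → 0 − 2 − 1 = -3
Sum = -1 + 1 + 1 − 2 − 3 = -4.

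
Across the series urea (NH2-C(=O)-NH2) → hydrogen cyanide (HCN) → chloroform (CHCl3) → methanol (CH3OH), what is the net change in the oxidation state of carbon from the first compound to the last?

Carbon oxidation states along the series — urea: +4, hydrogen cyanide: +2, chloroform: +2, methanol: -2.
Net change = -2 − (+4) = -6.

-6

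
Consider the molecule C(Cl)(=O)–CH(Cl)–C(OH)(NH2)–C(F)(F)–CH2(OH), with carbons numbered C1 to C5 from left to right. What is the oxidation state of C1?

+3

Bonds to more-electronegative neighbours contribute +1 each, bonds to H or metals contribute −1 each, and C–C bonds contribute 0.
C1 has one bond to C (0), one bond to Cl (+1), a double bond to O (2×+1 = +2).
Oxidation state = 0 + 1 + 2 = +3.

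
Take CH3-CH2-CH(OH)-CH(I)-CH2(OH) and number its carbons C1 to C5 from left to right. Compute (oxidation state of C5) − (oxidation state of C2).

C5: 1C, 2H, 1O → 0 − 2 + 1 = -1
C2: 2C, 2H → 0 − 2 = -2
Difference: -1 − (-2) = +1.

+1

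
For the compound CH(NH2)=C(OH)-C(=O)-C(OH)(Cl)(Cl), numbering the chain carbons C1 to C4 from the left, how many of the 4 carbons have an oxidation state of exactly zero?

Tallying each carbon's bonds:
C1: 2C, 1H, 1N → 0 − 1 + 1 = 0
C2: 3C, 1O → 0 + 1 = +1
C3: 2C, 2O → 0 + 2 = +2
C4: 1C, 1O, 2Cl → 0 + 1 + 2 = +3
1 carbon (C1) meets the condition.

1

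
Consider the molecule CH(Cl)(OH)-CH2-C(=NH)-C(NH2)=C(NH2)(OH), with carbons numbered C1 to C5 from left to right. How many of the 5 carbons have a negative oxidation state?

1

Count +1 for every bond to an atom more electronegative than carbon and −1 for every bond to one less electronegative; C–C bonds are 0. Tallying each carbon:
C1: 1C, 1H, 1O, 1Cl → 0 − 1 + 1 + 1 = +1
C2: 2C, 2H → 0 − 2 = -2
C3: 2C, 2N → 0 + 2 = +2
C4: 3C, 1N → 0 + 1 = +1
C5: 2C, 1O, 1N → 0 + 1 + 1 = +2
1 carbon (C2) meets the condition.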